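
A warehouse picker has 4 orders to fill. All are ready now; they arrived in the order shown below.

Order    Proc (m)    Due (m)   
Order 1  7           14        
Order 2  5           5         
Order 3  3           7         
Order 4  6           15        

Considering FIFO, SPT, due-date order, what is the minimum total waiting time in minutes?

FIFO (arrival order): Order 1 Order 2 Order 3 Order 4.
Order 1: waits 0, runs 0→7
Order 2: waits 7, runs 7→12
Order 3: waits 12, runs 12→15
Order 4: waits 15, runs 15→21
Sum = 0+7+12+15 = 34.
SPT (increasing processing time): Order 3 Order 2 Order 4 Order 1.
Order 3: waits 0, runs 0→3
Order 2: waits 3, runs 3→8
Order 4: waits 8, runs 8→14
Order 1: waits 14, runs 14→21
Sum = 0+3+8+14 = 25.
EDD (increasing due date): Order 2 Order 3 Order 1 Order 4.
Order 2: waits 0, runs 0→5
Order 3: waits 5, runs 5→8
Order 1: waits 8, runs 8→15
Order 4: waits 15, runs 15→21
Sum = 0+5+8+15 = 28.
FIFO 34, SPT 25, EDD 28 → minimum 25.

25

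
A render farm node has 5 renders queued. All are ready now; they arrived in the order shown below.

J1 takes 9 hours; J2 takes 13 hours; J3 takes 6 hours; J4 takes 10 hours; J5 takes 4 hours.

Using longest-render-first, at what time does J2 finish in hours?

LPT (decreasing processing time): J2 J4 J1 J3 J5.
J2: 0→13

13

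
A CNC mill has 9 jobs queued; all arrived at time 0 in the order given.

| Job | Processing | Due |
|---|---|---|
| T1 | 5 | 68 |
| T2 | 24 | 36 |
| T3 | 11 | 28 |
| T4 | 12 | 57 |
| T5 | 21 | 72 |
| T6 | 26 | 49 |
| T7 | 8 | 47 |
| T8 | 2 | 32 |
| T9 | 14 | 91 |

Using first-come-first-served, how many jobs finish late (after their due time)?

FIFO (arrival order): T1 T2 T3 T4 T5 T6 T7 T8 T9.
T1: 0→5, due 68, tardiness 0
T2: 5→29, due 36, tardiness 0
T3: 29→40, due 28, tardiness 12
T4: 40→52, due 57, tardiness 0
T5: 52→73, due 72, tardiness 1
T6: 73→99, due 49, tardiness 50
T7: 99→107, due 47, tardiness 60
T8: 107→109, due 32, tardiness 77
T9: 109→123, due 91, tardiness 32
Late jobs: 6.

6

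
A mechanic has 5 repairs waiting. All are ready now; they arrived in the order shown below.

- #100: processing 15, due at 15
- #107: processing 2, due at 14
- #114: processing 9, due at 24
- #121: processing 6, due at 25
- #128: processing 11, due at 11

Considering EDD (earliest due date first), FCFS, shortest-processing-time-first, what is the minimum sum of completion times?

EDD (increasing due date): #128 #107 #100 #114 #121.
#128: 0→11
#107: 11→13
#100: 13→28
#114: 28→37
#121: 37→43
Sum = 11+13+28+37+43 = 132.
FIFO (arrival order): #100 #107 #114 #121 #128.
#100: 0→15
#107: 15→17
#114: 17→26
#121: 26→32
#128: 32→43
Sum = 15+17+26+32+43 = 133.
SPT (increasing processing time): #107 #121 #114 #128 #100.
#107: 0→2
#121: 2→8
#114: 8→17
#128: 17→28
#100: 28→43
Sum = 2+8+17+28+43 = 98.
EDD 132, FIFO 133, SPT 98 → minimum 98.

98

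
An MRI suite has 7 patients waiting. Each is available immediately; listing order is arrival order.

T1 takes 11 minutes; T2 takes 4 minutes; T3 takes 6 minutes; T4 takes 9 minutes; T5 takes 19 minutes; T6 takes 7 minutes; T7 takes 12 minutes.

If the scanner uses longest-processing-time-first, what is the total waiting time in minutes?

LPT (decreasing processing time): T5 T7 T1 T4 T6 T3 T2.
T5: waits 0, runs 0→19
T7: waits 19, runs 19→31
T1: waits 31, runs 31→42
T4: waits 42, runs 42→51
T6: waits 51, runs 51→58
T3: waits 58, runs 58→64
T2: waits 64, runs 64→68
Sum = 0+19+31+42+51+58+64 = 265.

265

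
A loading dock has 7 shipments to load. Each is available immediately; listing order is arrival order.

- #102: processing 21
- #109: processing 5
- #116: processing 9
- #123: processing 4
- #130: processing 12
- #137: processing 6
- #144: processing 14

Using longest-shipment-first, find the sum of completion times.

LPT (decreasing processing time): #102 #144 #130 #116 #137 #109 #123.
#102: 0→21
#144: 21→35
#130: 35→47
#116: 47→56
#137: 56→62
#109: 62→67
#123: 67→71
Sum = 21+35+47+56+62+67+71 = 359.

359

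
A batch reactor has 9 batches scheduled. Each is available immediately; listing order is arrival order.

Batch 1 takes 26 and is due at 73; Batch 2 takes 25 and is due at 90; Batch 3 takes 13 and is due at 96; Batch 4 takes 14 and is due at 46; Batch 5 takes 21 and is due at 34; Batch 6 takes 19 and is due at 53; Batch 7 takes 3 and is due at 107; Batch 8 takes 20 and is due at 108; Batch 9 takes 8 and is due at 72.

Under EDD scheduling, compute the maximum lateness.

41

EDD (increasing due date): Batch 5 Batch 4 Batch 6 Batch 9 Batch 1 Batch 2 Batch 3 Batch 7 Batch 8.
Batch 5: 0→21, due 34, lateness -13
Batch 4: 21→35, due 46, lateness -11
Batch 6: 35→54, due 53, lateness 1
Batch 9: 54→62, due 72, lateness -10
Batch 1: 62→88, due 73, lateness 15
Batch 2: 88→113, due 90, lateness 23
Batch 3: 113→126, due 96, lateness 30
Batch 7: 126→129, due 107, lateness 22
Batch 8: 129→149, due 108, lateness 41
Maximum = 41.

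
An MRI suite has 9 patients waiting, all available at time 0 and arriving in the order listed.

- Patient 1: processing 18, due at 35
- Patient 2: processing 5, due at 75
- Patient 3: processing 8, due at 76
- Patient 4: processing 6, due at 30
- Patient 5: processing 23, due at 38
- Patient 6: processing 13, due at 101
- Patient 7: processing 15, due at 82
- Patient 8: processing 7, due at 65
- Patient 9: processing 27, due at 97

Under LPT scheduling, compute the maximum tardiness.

87

LPT (decreasing processing time): Patient 9 Patient 5 Patient 1 Patient 7 Patient 6 Patient 3 Patient 8 Patient 4 Patient 2.
Patient 9: 0→27, due 97, tardiness 0
Patient 5: 27→50, due 38, tardiness 12
Patient 1: 50→68, due 35, tardiness 33
Patient 7: 68→83, due 82, tardiness 1
Patient 6: 83→96, due 101, tardiness 0
Patient 3: 96→104, due 76, tardiness 28
Patient 8: 104→111, due 65, tardiness 46
Patient 4: 111→117, due 30, tardiness 87
Patient 2: 117→122, due 75, tardiness 47
Maximum = 87.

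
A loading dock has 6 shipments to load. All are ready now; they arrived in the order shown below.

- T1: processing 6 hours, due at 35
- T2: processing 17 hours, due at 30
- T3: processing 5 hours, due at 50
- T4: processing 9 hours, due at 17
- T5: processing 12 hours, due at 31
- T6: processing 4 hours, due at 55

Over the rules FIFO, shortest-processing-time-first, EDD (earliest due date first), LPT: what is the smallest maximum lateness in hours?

FIFO (arrival order): T1 T2 T3 T4 T5 T6.
T1: 0→6, due 35, lateness -29
T2: 6→23, due 30, lateness -7
T3: 23→28, due 50, lateness -22
T4: 28→37, due 17, lateness 20
T5: 37→49, due 31, lateness 18
T6: 49→53, due 55, lateness -2
Maximum = 20.
SPT (increasing processing time): T6 T3 T1 T4 T5 T2.
T6: 0→4, due 55, lateness -51
T3: 4→9, due 50, lateness -41
T1: 9→15, due 35, lateness -20
T4: 15→24, due 17, lateness 7
T5: 24→36, due 31, lateness 5
T2: 36→53, due 30, lateness 23
Maximum = 23.
EDD (increasing due date): T4 T2 T5 T1 T3 T6.
T4: 0→9, due 17, lateness -8
T2: 9→26, due 30, lateness -4
T5: 26→38, due 31, lateness 7
T1: 38→44, due 35, lateness 9
T3: 44→49, due 50, lateness -1
T6: 49→53, due 55, lateness -2
Maximum = 9.
LPT (decreasing processing time): T2 T5 T4 T1 T3 T6.
T2: 0→17, due 30, lateness -13
T5: 17→29, due 31, lateness -2
T4: 29→38, due 17, lateness 21
T1: 38→44, due 35, lateness 9
T3: 44→49, due 50, lateness -1
T6: 49→53, due 55, lateness -2
Maximum = 21.
FIFO 20, SPT 23, EDD 9, LPT 21 → minimum 9.

9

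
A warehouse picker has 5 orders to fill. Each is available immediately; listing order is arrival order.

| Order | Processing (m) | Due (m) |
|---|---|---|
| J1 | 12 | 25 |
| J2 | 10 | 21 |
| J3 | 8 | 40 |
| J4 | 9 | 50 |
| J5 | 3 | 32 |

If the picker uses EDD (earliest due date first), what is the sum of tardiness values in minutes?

0

EDD (increasing due date): J2 J1 J5 J3 J4.
J2: 0→10, due 21, tardiness 0
J1: 10→22, due 25, tardiness 0
J5: 22→25, due 32, tardiness 0
J3: 25→33, due 40, tardiness 0
J4: 33→42, due 50, tardiness 0
Sum = 0+0+0+0+0 = 0.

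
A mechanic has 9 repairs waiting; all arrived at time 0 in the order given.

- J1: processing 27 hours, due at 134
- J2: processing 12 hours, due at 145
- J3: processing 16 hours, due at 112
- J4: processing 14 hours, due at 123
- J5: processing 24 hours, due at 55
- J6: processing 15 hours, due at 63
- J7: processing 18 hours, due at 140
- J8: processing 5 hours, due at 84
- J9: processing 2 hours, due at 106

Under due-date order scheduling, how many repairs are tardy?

0

EDD (increasing due date): J5 J6 J8 J9 J3 J4 J1 J7 J2.
J5: 0→24, due 55, tardiness 0
J6: 24→39, due 63, tardiness 0
J8: 39→44, due 84, tardiness 0
J9: 44→46, due 106, tardiness 0
J3: 46→62, due 112, tardiness 0
J4: 62→76, due 123, tardiness 0
J1: 76→103, due 134, tardiness 0
J7: 103→121, due 140, tardiness 0
J2: 121→133, due 145, tardiness 0
Late repairs: 0.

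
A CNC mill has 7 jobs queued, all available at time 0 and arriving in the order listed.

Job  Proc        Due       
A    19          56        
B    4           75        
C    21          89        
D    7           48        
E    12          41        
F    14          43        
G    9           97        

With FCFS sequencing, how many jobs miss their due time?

FIFO (arrival order): A B C D E F G.
A: 0→19, due 56, tardiness 0
B: 19→23, due 75, tardiness 0
C: 23→44, due 89, tardiness 0
D: 44→51, due 48, tardiness 3
E: 51→63, due 41, tardiness 22
F: 63→77, due 43, tardiness 34
G: 77→86, due 97, tardiness 0
Late jobs: 3.

3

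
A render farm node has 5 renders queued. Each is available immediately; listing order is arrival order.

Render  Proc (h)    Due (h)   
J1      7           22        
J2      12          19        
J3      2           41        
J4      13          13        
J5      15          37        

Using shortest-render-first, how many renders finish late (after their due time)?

SPT (increasing processing time): J3 J1 J2 J4 J5.
J3: 0→2, due 41, tardiness 0
J1: 2→9, due 22, tardiness 0
J2: 9→21, due 19, tardiness 2
J4: 21→34, due 13, tardiness 21
J5: 34→49, due 37, tardiness 12
Late renders: 3.

3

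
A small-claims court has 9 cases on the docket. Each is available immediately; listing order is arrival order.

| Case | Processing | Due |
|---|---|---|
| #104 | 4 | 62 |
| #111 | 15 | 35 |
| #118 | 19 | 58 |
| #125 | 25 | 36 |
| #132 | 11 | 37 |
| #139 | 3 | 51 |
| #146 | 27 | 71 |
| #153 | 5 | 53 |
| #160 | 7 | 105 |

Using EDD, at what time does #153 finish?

59

EDD (increasing due date): #111 #125 #132 #139 #153 #118 #104 #146 #160.
#111: 0→15
#125: 15→40
#132: 40→51
#139: 51→54
#153: 54→59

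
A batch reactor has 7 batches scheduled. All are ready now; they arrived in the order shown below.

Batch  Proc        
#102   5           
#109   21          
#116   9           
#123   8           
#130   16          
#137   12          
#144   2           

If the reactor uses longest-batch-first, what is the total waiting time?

LPT (decreasing processing time): #109 #130 #137 #116 #123 #102 #144.
#109: waits 0, runs 0→21
#130: waits 21, runs 21→37
#137: waits 37, runs 37→49
#116: waits 49, runs 49→58
#123: waits 58, runs 58→66
#102: waits 66, runs 66→71
#144: waits 71, runs 71→73
Sum = 0+21+37+49+58+66+71 = 302.

302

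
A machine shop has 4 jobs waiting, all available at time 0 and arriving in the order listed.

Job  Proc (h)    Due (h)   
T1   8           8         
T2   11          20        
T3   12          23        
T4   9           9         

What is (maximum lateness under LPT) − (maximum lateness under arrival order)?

LPT (decreasing processing time): T3 T2 T4 T1.
T3: 0→12, due 23, lateness -11
T2: 12→23, due 20, lateness 3
T4: 23→32, due 9, lateness 23
T1: 32→40, due 8, lateness 32
Maximum = 32.
FIFO (arrival order): T1 T2 T3 T4.
T1: 0→8, due 8, lateness 0
T2: 8→19, due 20, lateness -1
T3: 19→31, due 23, lateness 8
T4: 31→40, due 9, lateness 31
Maximum = 31.
Difference = 32 − 31 = 1.

1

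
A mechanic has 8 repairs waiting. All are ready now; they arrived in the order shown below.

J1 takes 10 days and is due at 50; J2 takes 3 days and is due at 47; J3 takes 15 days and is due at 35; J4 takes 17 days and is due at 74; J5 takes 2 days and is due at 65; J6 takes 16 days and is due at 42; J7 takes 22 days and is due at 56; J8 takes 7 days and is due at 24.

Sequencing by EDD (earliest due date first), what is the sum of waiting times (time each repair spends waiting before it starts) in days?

EDD (increasing due date): J8 J3 J6 J2 J1 J7 J5 J4.
J8: waits 0, runs 0→7
J3: waits 7, runs 7→22
J6: waits 22, runs 22→38
J2: waits 38, runs 38→41
J1: waits 41, runs 41→51
J7: waits 51, runs 51→73
J5: waits 73, runs 73→75
J4: waits 75, runs 75→92
Sum = 0+7+22+38+41+51+73+75 = 307.

307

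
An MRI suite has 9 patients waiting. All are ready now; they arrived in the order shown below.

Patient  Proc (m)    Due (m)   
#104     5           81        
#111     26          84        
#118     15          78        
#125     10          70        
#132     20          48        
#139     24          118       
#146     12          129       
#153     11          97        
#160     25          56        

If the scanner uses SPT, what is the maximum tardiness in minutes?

66

SPT (increasing processing time): #104 #125 #153 #146 #118 #132 #139 #160 #111.
#104: 0→5, due 81, tardiness 0
#125: 5→15, due 70, tardiness 0
#153: 15→26, due 97, tardiness 0
#146: 26→38, due 129, tardiness 0
#118: 38→53, due 78, tardiness 0
#132: 53→73, due 48, tardiness 25
#139: 73→97, due 118, tardiness 0
#160: 97→122, due 56, tardiness 66
#111: 122→148, due 84, tardiness 64
Maximum = 66.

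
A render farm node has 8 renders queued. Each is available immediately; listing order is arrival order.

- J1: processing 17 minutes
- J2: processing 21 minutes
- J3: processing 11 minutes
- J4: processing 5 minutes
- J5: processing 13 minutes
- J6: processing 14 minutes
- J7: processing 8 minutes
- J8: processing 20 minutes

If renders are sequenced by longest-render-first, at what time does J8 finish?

LPT (decreasing processing time): J2 J8 J1 J6 J5 J3 J7 J4.
J2: 0→21
J8: 21→41

41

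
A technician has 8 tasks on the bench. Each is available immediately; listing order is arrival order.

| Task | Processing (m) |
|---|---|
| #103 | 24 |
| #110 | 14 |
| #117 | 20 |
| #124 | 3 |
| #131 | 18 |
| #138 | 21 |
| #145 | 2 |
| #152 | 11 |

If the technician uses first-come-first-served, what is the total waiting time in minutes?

462

FIFO (arrival order): #103 #110 #117 #124 #131 #138 #145 #152.
#103: waits 0, runs 0→24
#110: waits 24, runs 24→38
#117: waits 38, runs 38→58
#124: waits 58, runs 58→61
#131: waits 61, runs 61→79
#138: waits 79, runs 79→100
#145: waits 100, runs 100→102
#152: waits 102, runs 102→113
Sum = 0+24+38+58+61+79+100+102 = 462.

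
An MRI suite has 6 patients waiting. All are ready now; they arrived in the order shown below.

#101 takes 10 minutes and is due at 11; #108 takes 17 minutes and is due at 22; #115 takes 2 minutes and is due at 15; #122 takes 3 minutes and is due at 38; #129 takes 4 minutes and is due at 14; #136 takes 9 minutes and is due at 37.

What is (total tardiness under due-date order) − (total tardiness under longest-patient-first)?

EDD (increasing due date): #101 #129 #115 #108 #136 #122.
#101: 0→10, due 11, tardiness 0
#129: 10→14, due 14, tardiness 0
#115: 14→16, due 15, tardiness 1
#108: 16→33, due 22, tardiness 11
#136: 33→42, due 37, tardiness 5
#122: 42→45, due 38, tardiness 7
Sum = 0+0+1+11+5+7 = 24.
LPT (decreasing processing time): #108 #101 #136 #129 #122 #115.
#108: 0→17, due 22, tardiness 0
#101: 17→27, due 11, tardiness 16
#136: 27→36, due 37, tardiness 0
#129: 36→40, due 14, tardiness 26
#122: 40→43, due 38, tardiness 5
#115: 43→45, due 15, tardiness 30
Sum = 0+16+0+26+5+30 = 77.
Difference = 24 − 77 = -53.

-53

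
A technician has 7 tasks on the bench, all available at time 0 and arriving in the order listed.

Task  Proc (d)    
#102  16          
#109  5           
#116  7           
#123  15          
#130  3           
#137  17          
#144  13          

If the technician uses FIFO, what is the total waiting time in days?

217

FIFO (arrival order): #102 #109 #116 #123 #130 #137 #144.
#102: waits 0, runs 0→16
#109: waits 16, runs 16→21
#116: waits 21, runs 21→28
#123: waits 28, runs 28→43
#130: waits 43, runs 43→46
#137: waits 46, runs 46→63
#144: waits 63, runs 63→76
Sum = 0+16+21+28+43+46+63 = 217.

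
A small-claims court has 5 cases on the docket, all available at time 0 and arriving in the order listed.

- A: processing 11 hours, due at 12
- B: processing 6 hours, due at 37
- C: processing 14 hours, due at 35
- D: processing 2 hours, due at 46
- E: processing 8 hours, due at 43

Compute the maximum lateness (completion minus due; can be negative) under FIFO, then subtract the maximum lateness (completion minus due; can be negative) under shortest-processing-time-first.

-16

FIFO (arrival order): A B C D E.
A: 0→11, due 12, lateness -1
B: 11→17, due 37, lateness -20
C: 17→31, due 35, lateness -4
D: 31→33, due 46, lateness -13
E: 33→41, due 43, lateness -2
Maximum = -1.
SPT (increasing processing time): D B E A C.
D: 0→2, due 46, lateness -44
B: 2→8, due 37, lateness -29
E: 8→16, due 43, lateness -27
A: 16→27, due 12, lateness 15
C: 27→41, due 35, lateness 6
Maximum = 15.
Difference = -1 − 15 = -16.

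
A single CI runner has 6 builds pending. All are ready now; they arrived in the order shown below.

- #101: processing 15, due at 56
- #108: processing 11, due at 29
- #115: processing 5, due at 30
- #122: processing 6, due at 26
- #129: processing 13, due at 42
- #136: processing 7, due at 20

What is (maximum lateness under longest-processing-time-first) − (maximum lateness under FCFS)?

-10

LPT (decreasing processing time): #101 #129 #108 #136 #122 #115.
#101: 0→15, due 56, lateness -41
#129: 15→28, due 42, lateness -14
#108: 28→39, due 29, lateness 10
#136: 39→46, due 20, lateness 26
#122: 46→52, due 26, lateness 26
#115: 52→57, due 30, lateness 27
Maximum = 27.
FIFO (arrival order): #101 #108 #115 #122 #129 #136.
#101: 0→15, due 56, lateness -41
#108: 15→26, due 29, lateness -3
#115: 26→31, due 30, lateness 1
#122: 31→37, due 26, lateness 11
#129: 37→50, due 42, lateness 8
#136: 50→57, due 20, lateness 37
Maximum = 37.
Difference = 27 − 37 = -10.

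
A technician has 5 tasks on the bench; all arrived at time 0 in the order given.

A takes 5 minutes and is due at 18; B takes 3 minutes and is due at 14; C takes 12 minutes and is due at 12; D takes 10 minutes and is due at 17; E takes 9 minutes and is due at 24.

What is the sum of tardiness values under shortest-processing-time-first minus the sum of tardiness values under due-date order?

SPT (increasing processing time): B A E D C.
B: 0→3, due 14, tardiness 0
A: 3→8, due 18, tardiness 0
E: 8→17, due 24, tardiness 0
D: 17→27, due 17, tardiness 10
C: 27→39, due 12, tardiness 27
Sum = 0+0+0+10+27 = 37.
EDD (increasing due date): C B D A E.
C: 0→12, due 12, tardiness 0
B: 12→15, due 14, tardiness 1
D: 15→25, due 17, tardiness 8
A: 25→30, due 18, tardiness 12
E: 30→39, due 24, tardiness 15
Sum = 0+1+8+12+15 = 36.
Difference = 37 − 36 = 1.

1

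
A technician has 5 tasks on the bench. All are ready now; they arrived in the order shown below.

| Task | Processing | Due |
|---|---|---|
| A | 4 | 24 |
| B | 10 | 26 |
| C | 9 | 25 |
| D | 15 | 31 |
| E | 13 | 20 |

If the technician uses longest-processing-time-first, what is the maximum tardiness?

LPT (decreasing processing time): D E B C A.
D: 0→15, due 31, tardiness 0
E: 15→28, due 20, tardiness 8
B: 28→38, due 26, tardiness 12
C: 38→47, due 25, tardiness 22
A: 47→51, due 24, tardiness 27
Maximum = 27.

27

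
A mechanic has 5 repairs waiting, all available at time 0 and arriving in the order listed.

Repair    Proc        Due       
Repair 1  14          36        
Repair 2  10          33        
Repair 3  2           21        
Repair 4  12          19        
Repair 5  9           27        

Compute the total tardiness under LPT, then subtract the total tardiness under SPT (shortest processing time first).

LPT (decreasing processing time): Repair 1 Repair 4 Repair 2 Repair 5 Repair 3.
Repair 1: 0→14, due 36, tardiness 0
Repair 4: 14→26, due 19, tardiness 7
Repair 2: 26→36, due 33, tardiness 3
Repair 5: 36→45, due 27, tardiness 18
Repair 3: 45→47, due 21, tardiness 26
Sum = 0+7+3+18+26 = 54.
SPT (increasing processing time): Repair 3 Repair 5 Repair 2 Repair 4 Repair 1.
Repair 3: 0→2, due 21, tardiness 0
Repair 5: 2→11, due 27, tardiness 0
Repair 2: 11→21, due 33, tardiness 0
Repair 4: 21→33, due 19, tardiness 14
Repair 1: 33→47, due 36, tardiness 11
Sum = 0+0+0+14+11 = 25.
Difference = 54 − 25 = 29.

29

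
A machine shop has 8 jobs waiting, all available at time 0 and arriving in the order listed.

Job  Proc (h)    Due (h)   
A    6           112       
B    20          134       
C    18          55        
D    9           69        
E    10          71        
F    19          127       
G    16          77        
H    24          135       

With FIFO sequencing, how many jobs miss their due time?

FIFO (arrival order): A B C D E F G H.
A: 0→6, due 112, tardiness 0
B: 6→26, due 134, tardiness 0
C: 26→44, due 55, tardiness 0
D: 44→53, due 69, tardiness 0
E: 53→63, due 71, tardiness 0
F: 63→82, due 127, tardiness 0
G: 82→98, due 77, tardiness 21
H: 98→122, due 135, tardiness 0
Late jobs: 1.

1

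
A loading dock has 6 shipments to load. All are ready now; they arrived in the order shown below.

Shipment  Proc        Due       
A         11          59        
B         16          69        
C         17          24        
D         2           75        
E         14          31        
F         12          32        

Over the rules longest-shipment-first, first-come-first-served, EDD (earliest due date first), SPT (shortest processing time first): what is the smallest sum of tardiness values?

LPT (decreasing processing time): C B E F A D.
C: 0→17, due 24, tardiness 0
B: 17→33, due 69, tardiness 0
E: 33→47, due 31, tardiness 16
F: 47→59, due 32, tardiness 27
A: 59→70, due 59, tardiness 11
D: 70→72, due 75, tardiness 0
Sum = 0+0+16+27+11+0 = 54.
FIFO (arrival order): A B C D E F.
A: 0→11, due 59, tardiness 0
B: 11→27, due 69, tardiness 0
C: 27→44, due 24, tardiness 20
D: 44→46, due 75, tardiness 0
E: 46→60, due 31, tardiness 29
F: 60→72, due 32, tardiness 40
Sum = 0+0+20+0+29+40 = 89.
EDD (increasing due date): C E F A B D.
C: 0→17, due 24, tardiness 0
E: 17→31, due 31, tardiness 0
F: 31→43, due 32, tardiness 11
A: 43→54, due 59, tardiness 0
B: 54→70, due 69, tardiness 1
D: 70→72, due 75, tardiness 0
Sum = 0+0+11+0+1+0 = 12.
SPT (increasing processing time): D A F E B C.
D: 0→2, due 75, tardiness 0
A: 2→13, due 59, tardiness 0
F: 13→25, due 32, tardiness 0
E: 25→39, due 31, tardiness 8
B: 39→55, due 69, tardiness 0
C: 55→72, due 24, tardiness 48
Sum = 0+0+0+8+0+48 = 56.
LPT 54, FIFO 89, EDD 12, SPT 56 → minimum 12.

12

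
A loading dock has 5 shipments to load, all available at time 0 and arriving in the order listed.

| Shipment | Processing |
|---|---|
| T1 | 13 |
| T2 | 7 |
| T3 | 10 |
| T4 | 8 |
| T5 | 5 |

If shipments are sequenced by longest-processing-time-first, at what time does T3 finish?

23

LPT (decreasing processing time): T1 T3 T4 T2 T5.
T1: 0→13
T3: 13→23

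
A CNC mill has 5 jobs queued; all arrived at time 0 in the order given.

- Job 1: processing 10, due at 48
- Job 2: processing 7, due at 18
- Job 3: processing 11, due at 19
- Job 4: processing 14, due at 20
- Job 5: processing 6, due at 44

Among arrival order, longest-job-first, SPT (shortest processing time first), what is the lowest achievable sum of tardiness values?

34

FIFO (arrival order): Job 1 Job 2 Job 3 Job 4 Job 5.
Job 1: 0→10, due 48, tardiness 0
Job 2: 10→17, due 18, tardiness 0
Job 3: 17→28, due 19, tardiness 9
Job 4: 28→42, due 20, tardiness 22
Job 5: 42→48, due 44, tardiness 4
Sum = 0+0+9+22+4 = 35.
LPT (decreasing processing time): Job 4 Job 3 Job 1 Job 2 Job 5.
Job 4: 0→14, due 20, tardiness 0
Job 3: 14→25, due 19, tardiness 6
Job 1: 25→35, due 48, tardiness 0
Job 2: 35→42, due 18, tardiness 24
Job 5: 42→48, due 44, tardiness 4
Sum = 0+6+0+24+4 = 34.
SPT (increasing processing time): Job 5 Job 2 Job 1 Job 3 Job 4.
Job 5: 0→6, due 44, tardiness 0
Job 2: 6→13, due 18, tardiness 0
Job 1: 13→23, due 48, tardiness 0
Job 3: 23→34, due 19, tardiness 15
Job 4: 34→48, due 20, tardiness 28
Sum = 0+0+0+15+28 = 43.
FIFO 35, LPT 34, SPT 43 → minimum 34.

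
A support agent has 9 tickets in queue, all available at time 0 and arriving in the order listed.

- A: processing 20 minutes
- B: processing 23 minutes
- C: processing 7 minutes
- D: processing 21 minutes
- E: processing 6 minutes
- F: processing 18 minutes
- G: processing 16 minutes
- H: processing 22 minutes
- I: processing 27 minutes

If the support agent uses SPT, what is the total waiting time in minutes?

SPT (increasing processing time): E C G F A D H B I.
E: waits 0, runs 0→6
C: waits 6, runs 6→13
G: waits 13, runs 13→29
F: waits 29, runs 29→47
A: waits 47, runs 47→67
D: waits 67, runs 67→88
H: waits 88, runs 88→110
B: waits 110, runs 110→133
I: waits 133, runs 133→160
Sum = 0+6+13+29+47+67+88+110+133 = 493.

493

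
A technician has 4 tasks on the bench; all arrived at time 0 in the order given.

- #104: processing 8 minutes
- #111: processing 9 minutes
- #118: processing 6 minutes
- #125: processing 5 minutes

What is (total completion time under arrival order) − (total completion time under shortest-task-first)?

FIFO (arrival order): #104 #111 #118 #125.
#104: 0→8
#111: 8→17
#118: 17→23
#125: 23→28
Sum = 8+17+23+28 = 76.
SPT (increasing processing time): #125 #118 #104 #111.
#125: 0→5
#118: 5→11
#104: 11→19
#111: 19→28
Sum = 5+11+19+28 = 63.
Difference = 76 − 63 = 13.

13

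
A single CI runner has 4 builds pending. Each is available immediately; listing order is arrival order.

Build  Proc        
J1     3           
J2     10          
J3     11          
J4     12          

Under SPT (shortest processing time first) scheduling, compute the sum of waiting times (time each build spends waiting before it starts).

SPT (increasing processing time): J1 J2 J3 J4.
J1: waits 0, runs 0→3
J2: waits 3, runs 3→13
J3: waits 13, runs 13→24
J4: waits 24, runs 24→36
Sum = 0+3+13+24 = 40.

40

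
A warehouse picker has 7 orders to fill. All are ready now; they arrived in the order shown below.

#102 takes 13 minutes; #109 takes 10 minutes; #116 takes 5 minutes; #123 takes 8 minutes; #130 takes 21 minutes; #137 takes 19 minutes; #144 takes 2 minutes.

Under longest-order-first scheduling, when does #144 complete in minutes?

78

LPT (decreasing processing time): #130 #137 #102 #109 #123 #116 #144.
#130: 0→21
#137: 21→40
#102: 40→53
#109: 53→63
#123: 63→71
#116: 71→76
#144: 76→78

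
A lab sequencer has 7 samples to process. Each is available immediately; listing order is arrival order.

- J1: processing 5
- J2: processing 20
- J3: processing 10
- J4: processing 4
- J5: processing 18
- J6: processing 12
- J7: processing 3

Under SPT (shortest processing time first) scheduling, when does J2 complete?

SPT (increasing processing time): J7 J4 J1 J3 J6 J5 J2.
J7: 0→3
J4: 3→7
J1: 7→12
J3: 12→22
J6: 22→34
J5: 34→52
J2: 52→72

72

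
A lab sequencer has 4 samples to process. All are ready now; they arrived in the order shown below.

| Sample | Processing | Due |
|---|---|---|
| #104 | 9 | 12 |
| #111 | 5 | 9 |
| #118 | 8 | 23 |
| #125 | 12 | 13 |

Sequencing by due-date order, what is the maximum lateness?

13

EDD (increasing due date): #111 #104 #125 #118.
#111: 0→5, due 9, lateness -4
#104: 5→14, due 12, lateness 2
#125: 14→26, due 13, lateness 13
#118: 26→34, due 23, lateness 11
Maximum = 13.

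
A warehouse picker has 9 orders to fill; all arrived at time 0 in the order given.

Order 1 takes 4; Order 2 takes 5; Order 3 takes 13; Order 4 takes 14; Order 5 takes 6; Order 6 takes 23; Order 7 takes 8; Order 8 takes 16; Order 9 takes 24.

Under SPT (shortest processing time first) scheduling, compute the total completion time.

SPT (increasing processing time): Order 1 Order 2 Order 5 Order 7 Order 3 Order 4 Order 8 Order 6 Order 9.
Order 1: 0→4
Order 2: 4→9
Order 5: 9→15
Order 7: 15→23
Order 3: 23→36
Order 4: 36→50
Order 8: 50→66
Order 6: 66→89
Order 9: 89→113
Sum = 4+9+15+23+36+50+66+89+113 = 405.

405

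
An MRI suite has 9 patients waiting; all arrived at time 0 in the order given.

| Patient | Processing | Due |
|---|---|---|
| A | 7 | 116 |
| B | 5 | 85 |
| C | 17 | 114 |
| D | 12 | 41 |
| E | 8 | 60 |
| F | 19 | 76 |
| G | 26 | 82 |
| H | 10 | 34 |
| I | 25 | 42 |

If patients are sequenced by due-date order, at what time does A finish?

EDD (increasing due date): H D I E F G B C A.
H: 0→10
D: 10→22
I: 22→47
E: 47→55
F: 55→74
G: 74→100
B: 100→105
C: 105→122
A: 122→129

129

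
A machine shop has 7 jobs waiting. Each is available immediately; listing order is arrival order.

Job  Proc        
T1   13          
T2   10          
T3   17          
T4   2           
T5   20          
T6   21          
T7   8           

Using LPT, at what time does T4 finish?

LPT (decreasing processing time): T6 T5 T3 T1 T2 T7 T4.
T6: 0→21
T5: 21→41
T3: 41→58
T1: 58→71
T2: 71→81
T7: 81→89
T4: 89→91

91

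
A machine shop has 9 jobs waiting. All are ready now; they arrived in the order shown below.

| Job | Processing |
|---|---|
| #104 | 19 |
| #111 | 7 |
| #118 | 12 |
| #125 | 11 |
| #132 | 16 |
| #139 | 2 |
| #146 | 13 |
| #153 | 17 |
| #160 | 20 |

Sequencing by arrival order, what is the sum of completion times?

FIFO (arrival order): #104 #111 #118 #125 #132 #139 #146 #153 #160.
#104: 0→19
#111: 19→26
#118: 26→38
#125: 38→49
#132: 49→65
#139: 65→67
#146: 67→80
#153: 80→97
#160: 97→117
Sum = 19+26+38+49+65+67+80+97+117 = 558.

558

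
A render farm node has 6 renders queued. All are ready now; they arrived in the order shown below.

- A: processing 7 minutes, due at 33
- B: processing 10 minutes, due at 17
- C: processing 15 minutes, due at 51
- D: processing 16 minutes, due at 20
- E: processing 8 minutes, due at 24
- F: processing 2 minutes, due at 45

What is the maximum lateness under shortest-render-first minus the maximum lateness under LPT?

13

SPT (increasing processing time): F A E B C D.
F: 0→2, due 45, lateness -43
A: 2→9, due 33, lateness -24
E: 9→17, due 24, lateness -7
B: 17→27, due 17, lateness 10
C: 27→42, due 51, lateness -9
D: 42→58, due 20, lateness 38
Maximum = 38.
LPT (decreasing processing time): D C B E A F.
D: 0→16, due 20, lateness -4
C: 16→31, due 51, lateness -20
B: 31→41, due 17, lateness 24
E: 41→49, due 24, lateness 25
A: 49→56, due 33, lateness 23
F: 56→58, due 45, lateness 13
Maximum = 25.
Difference = 38 − 25 = 13.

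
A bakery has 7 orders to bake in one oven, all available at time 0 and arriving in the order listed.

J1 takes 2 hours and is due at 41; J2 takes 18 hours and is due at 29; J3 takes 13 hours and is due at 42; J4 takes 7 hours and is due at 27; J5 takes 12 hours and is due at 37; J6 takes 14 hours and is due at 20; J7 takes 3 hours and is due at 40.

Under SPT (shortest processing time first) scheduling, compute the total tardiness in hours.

SPT (increasing processing time): J1 J7 J4 J5 J3 J6 J2.
J1: 0→2, due 41, tardiness 0
J7: 2→5, due 40, tardiness 0
J4: 5→12, due 27, tardiness 0
J5: 12→24, due 37, tardiness 0
J3: 24→37, due 42, tardiness 0
J6: 37→51, due 20, tardiness 31
J2: 51→69, due 29, tardiness 40
Sum = 0+0+0+0+0+31+40 = 71.

71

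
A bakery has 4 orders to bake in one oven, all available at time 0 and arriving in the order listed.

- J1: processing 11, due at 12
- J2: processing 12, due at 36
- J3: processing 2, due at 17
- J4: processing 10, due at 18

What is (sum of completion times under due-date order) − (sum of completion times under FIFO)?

-12

EDD (increasing due date): J1 J3 J4 J2.
J1: 0→11
J3: 11→13
J4: 13→23
J2: 23→35
Sum = 11+13+23+35 = 82.
FIFO (arrival order): J1 J2 J3 J4.
J1: 0→11
J2: 11→23
J3: 23→25
J4: 25→35
Sum = 11+23+25+35 = 94.
Difference = 82 − 94 = -12.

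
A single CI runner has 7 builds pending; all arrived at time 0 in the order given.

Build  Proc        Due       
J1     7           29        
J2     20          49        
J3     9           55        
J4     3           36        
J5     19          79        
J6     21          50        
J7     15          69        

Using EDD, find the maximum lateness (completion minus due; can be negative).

15

EDD (increasing due date): J1 J4 J2 J6 J3 J7 J5.
J1: 0→7, due 29, lateness -22
J4: 7→10, due 36, lateness -26
J2: 10→30, due 49, lateness -19
J6: 30→51, due 50, lateness 1
J3: 51→60, due 55, lateness 5
J7: 60→75, due 69, lateness 6
J5: 75→94, due 79, lateness 15
Maximum = 15.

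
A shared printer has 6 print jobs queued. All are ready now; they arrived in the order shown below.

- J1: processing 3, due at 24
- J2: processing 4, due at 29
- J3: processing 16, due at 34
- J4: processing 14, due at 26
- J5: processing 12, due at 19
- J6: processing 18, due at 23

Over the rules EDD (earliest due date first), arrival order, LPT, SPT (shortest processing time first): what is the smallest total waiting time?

111

EDD (increasing due date): J5 J6 J1 J4 J2 J3.
J5: waits 0, runs 0→12
J6: waits 12, runs 12→30
J1: waits 30, runs 30→33
J4: waits 33, runs 33→47
J2: waits 47, runs 47→51
J3: waits 51, runs 51→67
Sum = 0+12+30+33+47+51 = 173.
FIFO (arrival order): J1 J2 J3 J4 J5 J6.
J1: waits 0, runs 0→3
J2: waits 3, runs 3→7
J3: waits 7, runs 7→23
J4: waits 23, runs 23→37
J5: waits 37, runs 37→49
J6: waits 49, runs 49→67
Sum = 0+3+7+23+37+49 = 119.
LPT (decreasing processing time): J6 J3 J4 J5 J2 J1.
J6: waits 0, runs 0→18
J3: waits 18, runs 18→34
J4: waits 34, runs 34→48
J5: waits 48, runs 48→60
J2: waits 60, runs 60→64
J1: waits 64, runs 64→67
Sum = 0+18+34+48+60+64 = 224.
SPT (increasing processing time): J1 J2 J5 J4 J3 J6.
J1: waits 0, runs 0→3
J2: waits 3, runs 3→7
J5: waits 7, runs 7→19
J4: waits 19, runs 19→33
J3: waits 33, runs 33→49
J6: waits 49, runs 49→67
Sum = 0+3+7+19+33+49 = 111.
EDD 173, FIFO 119, LPT 224, SPT 111 → minimum 111.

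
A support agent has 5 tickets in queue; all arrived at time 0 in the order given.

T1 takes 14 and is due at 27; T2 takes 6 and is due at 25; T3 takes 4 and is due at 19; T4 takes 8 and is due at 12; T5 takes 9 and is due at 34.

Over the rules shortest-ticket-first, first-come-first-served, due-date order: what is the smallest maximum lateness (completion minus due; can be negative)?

SPT (increasing processing time): T3 T2 T4 T5 T1.
T3: 0→4, due 19, lateness -15
T2: 4→10, due 25, lateness -15
T4: 10→18, due 12, lateness 6
T5: 18→27, due 34, lateness -7
T1: 27→41, due 27, lateness 14
Maximum = 14.
FIFO (arrival order): T1 T2 T3 T4 T5.
T1: 0→14, due 27, lateness -13
T2: 14→20, due 25, lateness -5
T3: 20→24, due 19, lateness 5
T4: 24→32, due 12, lateness 20
T5: 32→41, due 34, lateness 7
Maximum = 20.
EDD (increasing due date): T4 T3 T2 T1 T5.
T4: 0→8, due 12, lateness -4
T3: 8→12, due 19, lateness -7
T2: 12→18, due 25, lateness -7
T1: 18→32, due 27, lateness 5
T5: 32→41, due 34, lateness 7
Maximum = 7.
SPT 14, FIFO 20, EDD 7 → minimum 7.

7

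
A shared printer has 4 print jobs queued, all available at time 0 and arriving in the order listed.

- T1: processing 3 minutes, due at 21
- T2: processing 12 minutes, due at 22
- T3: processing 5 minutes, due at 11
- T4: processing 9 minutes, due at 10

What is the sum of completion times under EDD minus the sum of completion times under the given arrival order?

2

EDD (increasing due date): T4 T3 T1 T2.
T4: 0→9
T3: 9→14
T1: 14→17
T2: 17→29
Sum = 9+14+17+29 = 69.
FIFO (arrival order): T1 T2 T3 T4.
T1: 0→3
T2: 3→15
T3: 15→20
T4: 20→29
Sum = 3+15+20+29 = 67.
Difference = 69 − 67 = 2.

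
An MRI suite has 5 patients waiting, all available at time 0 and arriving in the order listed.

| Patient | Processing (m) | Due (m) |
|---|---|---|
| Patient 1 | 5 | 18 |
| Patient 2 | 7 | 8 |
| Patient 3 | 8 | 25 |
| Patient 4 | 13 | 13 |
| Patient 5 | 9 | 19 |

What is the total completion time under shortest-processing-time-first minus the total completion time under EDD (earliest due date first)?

SPT (increasing processing time): Patient 1 Patient 2 Patient 3 Patient 5 Patient 4.
Patient 1: 0→5
Patient 2: 5→12
Patient 3: 12→20
Patient 5: 20→29
Patient 4: 29→42
Sum = 5+12+20+29+42 = 108.
EDD (increasing due date): Patient 2 Patient 4 Patient 1 Patient 5 Patient 3.
Patient 2: 0→7
Patient 4: 7→20
Patient 1: 20→25
Patient 5: 25→34
Patient 3: 34→42
Sum = 7+20+25+34+42 = 128.
Difference = 108 − 128 = -20.

-20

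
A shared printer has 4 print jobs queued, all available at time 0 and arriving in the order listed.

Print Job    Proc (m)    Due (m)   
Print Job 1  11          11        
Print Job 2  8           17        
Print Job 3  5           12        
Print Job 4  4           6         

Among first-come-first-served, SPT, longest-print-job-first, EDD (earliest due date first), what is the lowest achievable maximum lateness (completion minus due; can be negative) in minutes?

11

FIFO (arrival order): Print Job 1 Print Job 2 Print Job 3 Print Job 4.
Print Job 1: 0→11, due 11, lateness 0
Print Job 2: 11→19, due 17, lateness 2
Print Job 3: 19→24, due 12, lateness 12
Print Job 4: 24→28, due 6, lateness 22
Maximum = 22.
SPT (increasing processing time): Print Job 4 Print Job 3 Print Job 2 Print Job 1.
Print Job 4: 0→4, due 6, lateness -2
Print Job 3: 4→9, due 12, lateness -3
Print Job 2: 9→17, due 17, lateness 0
Print Job 1: 17→28, due 11, lateness 17
Maximum = 17.
LPT (decreasing processing time): Print Job 1 Print Job 2 Print Job 3 Print Job 4.
Print Job 1: 0→11, due 11, lateness 0
Print Job 2: 11→19, due 17, lateness 2
Print Job 3: 19→24, due 12, lateness 12
Print Job 4: 24→28, due 6, lateness 22
Maximum = 22.
EDD (increasing due date): Print Job 4 Print Job 1 Print Job 3 Print Job 2.
Print Job 4: 0→4, due 6, lateness -2
Print Job 1: 4→15, due 11, lateness 4
Print Job 3: 15→20, due 12, lateness 8
Print Job 2: 20→28, due 17, lateness 11
Maximum = 11.
FIFO 22, SPT 17, LPT 22, EDD 11 → minimum 11.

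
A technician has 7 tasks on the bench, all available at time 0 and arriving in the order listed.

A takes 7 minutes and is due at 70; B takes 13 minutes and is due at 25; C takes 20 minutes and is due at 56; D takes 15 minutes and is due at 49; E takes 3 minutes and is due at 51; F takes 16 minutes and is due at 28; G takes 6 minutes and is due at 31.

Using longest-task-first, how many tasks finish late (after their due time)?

LPT (decreasing processing time): C F D B A G E.
C: 0→20, due 56, tardiness 0
F: 20→36, due 28, tardiness 8
D: 36→51, due 49, tardiness 2
B: 51→64, due 25, tardiness 39
A: 64→71, due 70, tardiness 1
G: 71→77, due 31, tardiness 46
E: 77→80, due 51, tardiness 29
Late tasks: 6.

6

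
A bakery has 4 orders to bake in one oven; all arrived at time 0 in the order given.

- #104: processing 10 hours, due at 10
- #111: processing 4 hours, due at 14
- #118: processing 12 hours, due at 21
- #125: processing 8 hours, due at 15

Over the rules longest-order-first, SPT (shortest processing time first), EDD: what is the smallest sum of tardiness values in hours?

20

LPT (decreasing processing time): #118 #104 #125 #111.
#118: 0→12, due 21, tardiness 0
#104: 12→22, due 10, tardiness 12
#125: 22→30, due 15, tardiness 15
#111: 30→34, due 14, tardiness 20
Sum = 0+12+15+20 = 47.
SPT (increasing processing time): #111 #125 #104 #118.
#111: 0→4, due 14, tardiness 0
#125: 4→12, due 15, tardiness 0
#104: 12→22, due 10, tardiness 12
#118: 22→34, due 21, tardiness 13
Sum = 0+0+12+13 = 25.
EDD (increasing due date): #104 #111 #125 #118.
#104: 0→10, due 10, tardiness 0
#111: 10→14, due 14, tardiness 0
#125: 14→22, due 15, tardiness 7
#118: 22→34, due 21, tardiness 13
Sum = 0+0+7+13 = 20.
LPT 47, SPT 25, EDD 20 → minimum 20.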